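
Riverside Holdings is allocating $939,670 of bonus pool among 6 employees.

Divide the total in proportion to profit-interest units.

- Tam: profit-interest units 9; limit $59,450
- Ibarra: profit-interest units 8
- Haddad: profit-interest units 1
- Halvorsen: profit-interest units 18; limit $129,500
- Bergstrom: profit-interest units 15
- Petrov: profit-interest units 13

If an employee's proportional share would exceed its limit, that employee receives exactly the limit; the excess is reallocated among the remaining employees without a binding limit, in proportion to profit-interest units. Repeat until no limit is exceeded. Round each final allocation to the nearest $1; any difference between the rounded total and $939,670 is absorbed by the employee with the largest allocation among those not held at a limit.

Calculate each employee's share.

Tam: $59,450; Ibarra: $162,318; Haddad: $20,290; Halvorsen: $129,500; Bergstrom: $304,346; Petrov: $263,766

Sum of profit-interest units: 64.
Proportional shares (ignoring caps): Tam 132,141.09; Ibarra 117,458.75; Haddad 14,682.34; Halvorsen 264,282.19; Bergstrom 220,235.16; Petrov 190,870.47.
Cap binds for Tam ($59,450), Halvorsen ($129,500); remaining pool $750,720 reallocated over remaining profit-interest units 37.
Shares after redistribution: Ibarra 162,317.84 → $162,318; Haddad 20,289.73 → $20,290; Bergstrom 304,345.95 → $304,346; Petrov 263,766.49 → $263,766.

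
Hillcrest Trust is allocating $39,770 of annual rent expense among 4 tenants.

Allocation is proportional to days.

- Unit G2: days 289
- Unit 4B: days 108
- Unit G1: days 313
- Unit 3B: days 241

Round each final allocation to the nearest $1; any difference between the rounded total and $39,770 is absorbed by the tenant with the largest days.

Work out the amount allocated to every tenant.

Unit G2: $12,086; Unit 4B: $4,516; Unit G1: $13,090; Unit 3B: $10,078

Sum of days: 951.
Raw shares: Unit G2 289/951 × $39,770 = 12,085.73; Unit 4B 108/951 × $39,770 = 4,516.47; Unit G1 313/951 × $39,770 = 13,089.39; Unit 3B 241/951 × $39,770 = 10,078.41.
After rounding ($1): Unit G2 $12,086; Unit 4B $4,516; Unit G1 $13,089; Unit 3B $10,078. Sum = $39,769.
Difference $39,770 − $39,769 = +$1 applied to largest days (Unit G1): Unit G1 becomes $13,090.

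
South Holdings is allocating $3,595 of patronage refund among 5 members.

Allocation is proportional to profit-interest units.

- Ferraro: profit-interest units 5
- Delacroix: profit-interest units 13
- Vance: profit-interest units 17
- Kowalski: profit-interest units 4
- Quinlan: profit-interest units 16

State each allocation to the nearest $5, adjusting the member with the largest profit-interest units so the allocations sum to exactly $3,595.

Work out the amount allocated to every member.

Ferraro: $325; Delacroix: $850; Vance: $1,115; Kowalski: $260; Quinlan: $1,045

Sum of profit-interest units: 55.
Proportional shares: Ferraro 5/55 × $3,595 = 326.82; Delacroix 13/55 × $3,595 = 849.73; Vance 17/55 × $3,595 = 1,111.18; Kowalski 4/55 × $3,595 = 261.45; Quinlan 16/55 × $3,595 = 1,045.82.
After rounding ($5): Ferraro $325; Delacroix $850; Vance $1,110; Kowalski $260; Quinlan $1,045. Sum = $3,590.
Difference $3,595 − $3,590 = +$5 applied to largest profit-interest units (Vance): Vance becomes $1,115.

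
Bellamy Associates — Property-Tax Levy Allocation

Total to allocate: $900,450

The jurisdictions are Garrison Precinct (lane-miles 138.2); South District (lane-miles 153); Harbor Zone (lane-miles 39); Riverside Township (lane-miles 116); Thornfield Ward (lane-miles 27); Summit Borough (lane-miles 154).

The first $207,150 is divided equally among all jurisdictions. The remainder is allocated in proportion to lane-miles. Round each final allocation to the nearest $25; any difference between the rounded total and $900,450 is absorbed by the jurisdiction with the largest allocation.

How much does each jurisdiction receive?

$207,150 shared equally gives $34,525 per jurisdiction.
Remainder $693,300 by lane-miles (total 627.2): Garrison Precinct 152,764.76 → $152,775; South District 169,124.52 → $169,125; Harbor Zone 43,110.17 → $43,100; Riverside Township 128,225.13 → $128,225; Thornfield Ward 29,845.50 → $29,850; Summit Borough 170,229.91 → $170,225.
Totals: Garrison Precinct $34,525 + $152,775 = $187,300; South District $34,525 + $169,125 = $203,650; Harbor Zone $34,525 + $43,100 = $77,625; Riverside Township $34,525 + $128,225 = $162,750; Thornfield Ward $34,525 + $29,850 = $64,375; Summit Borough $34,525 + $170,225 = $204,750.

Garrison Precinct: $187,300; South District: $203,650; Harbor Zone: $77,625; Riverside Township: $162,750; Thornfield Ward: $64,375; Summit Borough: $204,750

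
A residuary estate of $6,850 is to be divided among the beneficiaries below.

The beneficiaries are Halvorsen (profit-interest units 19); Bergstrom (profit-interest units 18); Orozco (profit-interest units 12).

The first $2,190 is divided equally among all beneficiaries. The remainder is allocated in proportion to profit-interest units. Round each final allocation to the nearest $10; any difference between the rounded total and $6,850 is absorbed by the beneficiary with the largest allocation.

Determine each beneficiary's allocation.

$2,190 shared equally gives $730 per beneficiary.
Remainder $4,660 by profit-interest units (total 49): Halvorsen 1,806.94 → $1,810; Bergstrom 1,711.84 → $1,710; Orozco 1,141.22 → $1,140.
Totals: Halvorsen $730 + $1,810 = $2,540; Bergstrom $730 + $1,710 = $2,440; Orozco $730 + $1,140 = $1,870.

Halvorsen: $2,540; Bergstrom: $2,440; Orozco: $1,870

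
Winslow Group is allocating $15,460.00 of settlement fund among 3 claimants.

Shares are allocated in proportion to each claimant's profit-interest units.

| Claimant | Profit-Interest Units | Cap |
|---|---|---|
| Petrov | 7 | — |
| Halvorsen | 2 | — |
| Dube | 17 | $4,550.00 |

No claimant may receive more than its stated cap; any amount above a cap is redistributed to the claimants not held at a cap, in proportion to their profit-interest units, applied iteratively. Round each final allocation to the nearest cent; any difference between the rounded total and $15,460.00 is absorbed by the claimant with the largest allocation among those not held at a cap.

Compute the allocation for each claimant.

Total profit-interest units = 26.
Proportional shares (ignoring caps): Petrov 4,162.3077; Halvorsen 1,189.2308; Dube 10,108.4615.
Capped: Dube ($4,550.00); balance $10,910.00 reallocated over remaining profit-interest units 9.
Remaining shares: Petrov 8,485.5556 → $8,485.56; Halvorsen 2,424.4444 → $2,424.44.

Petrov: $8,485.56 | Halvorsen: $2,424.44 | Dube: $4,550.00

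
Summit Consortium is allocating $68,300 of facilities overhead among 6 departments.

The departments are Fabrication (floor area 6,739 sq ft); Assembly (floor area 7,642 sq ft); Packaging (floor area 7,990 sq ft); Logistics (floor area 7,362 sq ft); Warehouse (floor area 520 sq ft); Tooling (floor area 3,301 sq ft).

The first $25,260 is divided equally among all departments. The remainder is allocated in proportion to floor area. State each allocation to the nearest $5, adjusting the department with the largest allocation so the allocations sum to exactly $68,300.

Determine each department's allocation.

Fabrication: $12,855 | Assembly: $14,010 | Packaging: $14,460 | Logistics: $13,655 | Warehouse: $4,875 | Tooling: $8,445

Equal tier: $25,260 ÷ 6 = $4,210 apiece.
Remainder $43,040 by floor area (total 33,554): Fabrication 8,644.17 → $8,645; Assembly 9,802.46 → $9,800; Packaging 10,248.84 → $10,250; Logistics 9,443.30 → $9,445; Warehouse 667.01 → $665; Tooling 4,234.22 → $4,235.
Totals: Fabrication $4,210 + $8,645 = $12,855; Assembly $4,210 + $9,800 = $14,010; Packaging $4,210 + $10,250 = $14,460; Logistics $4,210 + $9,445 = $13,655; Warehouse $4,210 + $665 = $4,875; Tooling $4,210 + $4,235 = $8,445.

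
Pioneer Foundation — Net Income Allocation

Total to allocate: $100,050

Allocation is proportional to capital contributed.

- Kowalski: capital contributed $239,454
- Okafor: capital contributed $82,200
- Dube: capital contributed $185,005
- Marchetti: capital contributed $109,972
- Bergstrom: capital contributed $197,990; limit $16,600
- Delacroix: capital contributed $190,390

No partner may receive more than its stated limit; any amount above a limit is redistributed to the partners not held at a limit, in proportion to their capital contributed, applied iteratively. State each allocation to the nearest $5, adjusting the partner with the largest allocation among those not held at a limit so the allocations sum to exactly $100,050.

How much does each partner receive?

Kowalski: $24,765; Okafor: $8,500; Dube: $19,130; Marchetti: $11,370; Bergstrom: $16,600; Delacroix: $19,685

Capital contributed total: 1,005,011.
Pro-rata shares before constraints: Kowalski 23,837.92; Okafor 8,183.10; Dube 18,417.46; Marchetti 10,947.84; Bergstrom 19,710.13; Delacroix 18,953.54.
Capped: Bergstrom ($16,600); remaining pool $83,450 reallocated over remaining capital contributed 807,021.
Shares after redistribution: Kowalski 24,760.74 → $24,760; Okafor 8,499.89 → $8,500; Dube 19,130.44 → $19,130; Marchetti 11,371.65 → $11,370; Delacroix 19,687.28 → $19,685.
Rounding difference +$5 applied to Kowalski → $24,765.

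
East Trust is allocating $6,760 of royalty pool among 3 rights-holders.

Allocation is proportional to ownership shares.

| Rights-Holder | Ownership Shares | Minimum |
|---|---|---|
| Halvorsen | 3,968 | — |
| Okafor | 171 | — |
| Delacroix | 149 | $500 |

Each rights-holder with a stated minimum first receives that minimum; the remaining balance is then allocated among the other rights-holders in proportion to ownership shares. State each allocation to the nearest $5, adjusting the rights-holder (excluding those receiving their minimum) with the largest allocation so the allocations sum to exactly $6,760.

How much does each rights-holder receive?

Guaranteed amounts: Delacroix $500. Remaining pool $6,260.
Remaining pool split over remaining ownership shares 4,139: Halvorsen 6,001.37 → $6,000; Okafor 258.63 → $260.

Halvorsen: $6,000; Okafor: $260; Delacroix: $500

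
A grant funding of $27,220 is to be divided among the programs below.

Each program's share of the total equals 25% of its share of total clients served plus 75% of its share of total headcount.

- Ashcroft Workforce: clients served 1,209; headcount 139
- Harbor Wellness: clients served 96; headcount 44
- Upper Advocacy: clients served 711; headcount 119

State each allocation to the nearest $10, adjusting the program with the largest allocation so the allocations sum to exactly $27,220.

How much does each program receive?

Ashcroft Workforce: $13,480; Harbor Wellness: $3,300; Upper Advocacy: $10,440

Totals — clients served 2,016, headcount 302.
Composite weights (25% clients served + 75% headcount): Ashcroft Workforce 0.4951; Harbor Wellness 0.1212; Upper Advocacy 0.3837.
Proportional shares: Ashcroft Workforce 13,477.28; Harbor Wellness 3,298.42; Upper Advocacy 10,444.30.
At nearest $10: Ashcroft Workforce $13,480; Harbor Wellness $3,300; Upper Advocacy $10,440. Sum = $27,220.
Sum already equals the total — no adjustment.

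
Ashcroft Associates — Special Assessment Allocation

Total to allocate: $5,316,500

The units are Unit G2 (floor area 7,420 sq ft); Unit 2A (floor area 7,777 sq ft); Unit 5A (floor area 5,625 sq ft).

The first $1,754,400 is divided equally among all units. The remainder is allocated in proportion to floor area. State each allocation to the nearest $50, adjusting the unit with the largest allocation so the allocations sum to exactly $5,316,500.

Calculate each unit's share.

Equal tier: $1,754,400 ÷ 3 = $584,800 apiece.
Remainder $3,562,100 by floor area (total 20,822): Unit G2 1,269,368.07 → $1,269,350; Unit 2A 1,330,441.44 → $1,330,450; Unit 5A 962,290.49 → $962,300.
Totals: Unit G2 $584,800 + $1,269,350 = $1,854,150; Unit 2A $584,800 + $1,330,450 = $1,915,250; Unit 5A $584,800 + $962,300 = $1,547,100.

Unit G2: $1,854,150 · Unit 2A: $1,915,250 · Unit 5A: $1,547,100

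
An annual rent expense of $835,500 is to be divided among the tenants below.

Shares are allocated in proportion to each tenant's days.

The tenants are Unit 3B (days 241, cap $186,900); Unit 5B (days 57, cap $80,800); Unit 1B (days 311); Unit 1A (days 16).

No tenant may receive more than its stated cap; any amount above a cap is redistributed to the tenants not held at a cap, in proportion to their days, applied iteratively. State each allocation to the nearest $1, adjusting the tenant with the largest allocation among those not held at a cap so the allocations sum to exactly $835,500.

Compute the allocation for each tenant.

Sum of days: 625.
Pro-rata shares before constraints: Unit 3B 322,168.80; Unit 5B 76,197.60; Unit 1B 415,744.80; Unit 1A 21,388.80.
Held at cap: Unit 3B ($186,900); residual $648,600 reallocated over remaining days 384.
Held at cap: Unit 5B ($80,800); residual $567,800 reallocated over remaining days 327.
Redistributed shares: Unit 1B 540,017.74 → $540,018; Unit 1A 27,782.26 → $27,782.

Unit 3B: $186,900; Unit 5B: $80,800; Unit 1B: $540,018; Unit 1A: $27,782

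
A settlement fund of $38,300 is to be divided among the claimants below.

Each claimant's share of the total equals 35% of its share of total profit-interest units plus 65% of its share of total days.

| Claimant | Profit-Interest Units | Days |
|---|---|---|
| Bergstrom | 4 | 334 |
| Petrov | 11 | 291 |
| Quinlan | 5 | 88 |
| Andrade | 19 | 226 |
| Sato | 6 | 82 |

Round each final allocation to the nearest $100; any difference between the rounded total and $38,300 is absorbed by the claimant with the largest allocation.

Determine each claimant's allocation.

Bergstrom: $9,300 · Petrov: $10,400 · Quinlan: $3,600 · Andrade: $11,200 · Sato: $3,800

Totals — profit-interest units 45, days 1,021.
Combined weights (35% profit-interest units + 65% days): Bergstrom 0.2437; Petrov 0.2708; Quinlan 0.0949; Andrade 0.2917; Sato 0.0989.
Proportional shares: Bergstrom 9,335.46; Petrov 10,372.22; Quinlan 3,635.14; Andrade 11,170.44; Sato 3,786.74.
Rounded to nearest $100: Bergstrom $9,300; Petrov $10,400; Quinlan $3,600; Andrade $11,200; Sato $3,800. Sum = $38,300.
Sum already equals the total — no adjustment.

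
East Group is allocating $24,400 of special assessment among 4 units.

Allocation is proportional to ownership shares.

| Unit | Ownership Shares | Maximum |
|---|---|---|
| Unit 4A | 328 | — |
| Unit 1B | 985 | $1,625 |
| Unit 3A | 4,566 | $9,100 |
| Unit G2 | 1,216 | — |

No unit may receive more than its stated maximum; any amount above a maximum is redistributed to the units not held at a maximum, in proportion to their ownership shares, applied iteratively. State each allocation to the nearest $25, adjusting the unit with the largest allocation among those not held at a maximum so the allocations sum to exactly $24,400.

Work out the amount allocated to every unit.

Ownership shares total: 7,095.
Pro-rata shares before constraints: Unit 4A 1,128.01; Unit 1B 3,387.46; Unit 3A 15,702.66; Unit G2 4,181.87.
Held at cap: Unit 1B ($1,625), Unit 3A ($9,100); balance $13,675 reallocated over remaining ownership shares 1,544.
Remaining shares: Unit 4A 2,905.05 → $2,900; Unit G2 10,769.95 → $10,775.

Unit 4A: $2,900 · Unit 1B: $1,625 · Unit 3A: $9,100 · Unit G2: $10,775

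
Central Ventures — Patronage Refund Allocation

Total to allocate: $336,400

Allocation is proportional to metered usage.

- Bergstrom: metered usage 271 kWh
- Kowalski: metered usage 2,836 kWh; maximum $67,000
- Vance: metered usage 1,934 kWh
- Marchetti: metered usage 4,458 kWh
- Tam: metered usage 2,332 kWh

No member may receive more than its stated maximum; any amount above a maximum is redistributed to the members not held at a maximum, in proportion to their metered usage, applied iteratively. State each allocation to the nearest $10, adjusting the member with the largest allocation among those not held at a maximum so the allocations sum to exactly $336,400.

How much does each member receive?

Sum of metered usage: 11,831.
Proportional shares (ignoring caps): Bergstrom 7,705.55; Kowalski 80,638.19; Vance 54,990.92; Marchetti 126,757.77; Tam 66,307.56.
Held at cap: Kowalski ($67,000); balance $269,400 reallocated over remaining metered usage 8,995.
Remaining shares: Bergstrom 8,116.44 → $8,120; Vance 57,923.25 → $57,920; Marchetti 133,516.98 → $133,520; Tam 69,843.34 → $69,840.

Bergstrom: $8,120 | Kowalski: $67,000 | Vance: $57,920 | Marchetti: $133,520 | Tam: $69,840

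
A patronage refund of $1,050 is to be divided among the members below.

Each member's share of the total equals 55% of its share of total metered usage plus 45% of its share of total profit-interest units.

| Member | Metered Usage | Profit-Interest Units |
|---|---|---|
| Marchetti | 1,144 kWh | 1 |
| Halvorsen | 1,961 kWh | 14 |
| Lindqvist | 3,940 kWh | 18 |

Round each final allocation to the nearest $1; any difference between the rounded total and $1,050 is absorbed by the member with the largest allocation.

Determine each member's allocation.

Totals — metered usage 7,045, profit-interest units 33.
Blended shares (55% metered usage + 45% profit-interest units): Marchetti 0.1029; Halvorsen 0.3440; Lindqvist 0.5530.
Pro-rata amounts: Marchetti 108.10; Halvorsen 361.20; Lindqvist 580.70.
At nearest $1: Marchetti $108; Halvorsen $361; Lindqvist $581. Sum = $1,050.
Rounded total matches; no reconciliation needed.

Marchetti: $108; Halvorsen: $361; Lindqvist: $581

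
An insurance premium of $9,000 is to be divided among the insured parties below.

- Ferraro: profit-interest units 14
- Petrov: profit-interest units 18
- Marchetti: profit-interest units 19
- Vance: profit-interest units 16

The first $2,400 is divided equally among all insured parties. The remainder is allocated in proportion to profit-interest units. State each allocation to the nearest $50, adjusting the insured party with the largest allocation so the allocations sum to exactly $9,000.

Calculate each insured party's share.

Equal tier: $2,400 ÷ 4 = $600 apiece.
Remainder $6,600 by profit-interest units (total 67): Ferraro 1,379.10 → $1,400; Petrov 1,773.13 → $1,750; Marchetti 1,871.64 → $1,850; Vance 1,576.12 → $1,600.
Totals: Ferraro $600 + $1,400 = $2,000; Petrov $600 + $1,750 = $2,350; Marchetti $600 + $1,850 = $2,450; Vance $600 + $1,600 = $2,200.

Ferraro: $2,000 · Petrov: $2,350 · Marchetti: $2,450 · Vance: $2,200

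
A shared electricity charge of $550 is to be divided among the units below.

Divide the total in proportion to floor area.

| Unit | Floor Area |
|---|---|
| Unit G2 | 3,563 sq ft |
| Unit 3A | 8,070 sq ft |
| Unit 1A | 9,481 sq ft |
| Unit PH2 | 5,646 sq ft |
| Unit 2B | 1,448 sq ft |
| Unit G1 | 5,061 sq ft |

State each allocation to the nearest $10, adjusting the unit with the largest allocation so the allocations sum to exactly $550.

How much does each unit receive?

Total floor area = 33,269.
Unrounded shares: Unit G2 3,563/33,269 × $550 = 58.90; Unit 3A 8,070/33,269 × $550 = 133.41; Unit 1A 9,481/33,269 × $550 = 156.74; Unit PH2 5,646/33,269 × $550 = 93.34; Unit 2B 1,448/33,269 × $550 = 23.94; Unit G1 5,061/33,269 × $550 = 83.67.
After rounding ($10): Unit G2 $60; Unit 3A $130; Unit 1A $160; Unit PH2 $90; Unit 2B $20; Unit G1 $80. Sum = $540.
Difference $550 − $540 = +$10 applied to largest allocation (Unit 1A): Unit 1A becomes $170.

Unit G2: $60; Unit 3A: $130; Unit 1A: $170; Unit PH2: $90; Unit 2B: $20; Unit G1: $80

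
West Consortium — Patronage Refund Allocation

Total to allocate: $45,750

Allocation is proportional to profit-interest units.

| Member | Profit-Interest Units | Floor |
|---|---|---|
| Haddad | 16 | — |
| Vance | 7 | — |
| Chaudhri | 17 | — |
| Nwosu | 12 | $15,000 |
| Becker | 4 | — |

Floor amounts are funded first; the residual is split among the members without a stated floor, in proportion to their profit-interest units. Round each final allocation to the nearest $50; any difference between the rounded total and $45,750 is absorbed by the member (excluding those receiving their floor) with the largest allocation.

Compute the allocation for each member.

Guaranteed amounts: Nwosu $15,000. Balance $30,750.
Balance split over remaining profit-interest units 44: Haddad 11,181.82 → $11,200; Vance 4,892.05 → $4,900; Chaudhri 11,880.68 → $11,900; Becker 2,795.45 → $2,800.
Rounding difference −$50 applied to Chaudhri → $11,850.

Haddad: $11,200 | Vance: $4,900 | Chaudhri: $11,850 | Nwosu: $15,000 | Becker: $2,800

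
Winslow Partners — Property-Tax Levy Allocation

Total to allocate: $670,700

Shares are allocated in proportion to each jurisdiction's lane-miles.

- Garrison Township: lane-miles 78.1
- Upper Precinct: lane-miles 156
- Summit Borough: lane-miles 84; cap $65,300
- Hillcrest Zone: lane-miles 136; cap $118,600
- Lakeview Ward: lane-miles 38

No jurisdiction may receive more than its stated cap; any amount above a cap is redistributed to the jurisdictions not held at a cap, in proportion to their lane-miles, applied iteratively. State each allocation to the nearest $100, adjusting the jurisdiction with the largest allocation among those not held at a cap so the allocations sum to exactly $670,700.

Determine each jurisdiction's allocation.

Combined lane-miles = 492.1.
Proportional shares (ignoring caps): Garrison Township 106,445.17; Upper Precinct 212,617.76; Summit Borough 114,486.49; Hillcrest Zone 185,359.07; Lakeview Ward 51,791.51.
Capped: Summit Borough ($65,300), Hillcrest Zone ($118,600); residual $486,800 reallocated over remaining lane-miles 272.1.
Redistributed shares: Garrison Township 139,724.66 → $139,700; Upper Precinct 279,091.51 → $279,100; Lakeview Ward 67,983.83 → $68,000.

Garrison Township: $139,700 · Upper Precinct: $279,100 · Summit Borough: $65,300 · Hillcrest Zone: $118,600 · Lakeview Ward: $68,000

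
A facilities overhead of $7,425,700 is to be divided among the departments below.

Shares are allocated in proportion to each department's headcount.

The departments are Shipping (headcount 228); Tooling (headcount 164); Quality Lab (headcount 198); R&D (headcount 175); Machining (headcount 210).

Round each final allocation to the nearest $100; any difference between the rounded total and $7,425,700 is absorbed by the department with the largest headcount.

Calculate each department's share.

Total headcount = 228 + 164 + 198 + 175 + 210 = 975.
Raw shares: Shipping 1,736,471.38; Tooling 1,249,040.82; Quality Lab 1,507,988.31; R&D 1,332,817.95; Machining 1,599,381.54.
After rounding ($100): Shipping $1,736,500; Tooling $1,249,000; Quality Lab $1,508,000; R&D $1,332,800; Machining $1,599,400. Sum = $7,425,700.
Sum already equals the total — no adjustment.

Shipping: $1,736,500 · Tooling: $1,249,000 · Quality Lab: $1,508,000 · R&D: $1,332,800 · Machining: $1,599,400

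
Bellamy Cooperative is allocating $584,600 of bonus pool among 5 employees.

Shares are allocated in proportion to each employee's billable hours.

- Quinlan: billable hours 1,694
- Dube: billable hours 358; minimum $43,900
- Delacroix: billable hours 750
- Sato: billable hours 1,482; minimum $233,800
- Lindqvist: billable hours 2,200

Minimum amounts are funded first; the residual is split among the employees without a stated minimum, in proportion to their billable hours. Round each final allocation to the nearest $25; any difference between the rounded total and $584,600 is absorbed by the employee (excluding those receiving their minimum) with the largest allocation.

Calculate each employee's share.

Quinlan: $111,950 | Dube: $43,900 | Delacroix: $49,575 | Sato: $233,800 | Lindqvist: $145,375

Guaranteed amounts: Dube $43,900; Sato $233,800. Residual $306,900.
Residual split over remaining billable hours 4,644: Quinlan 111,948.45 → $111,950; Delacroix 49,563.95 → $49,575; Lindqvist 145,387.60 → $145,400.
Rounding difference −$25 applied to Lindqvist → $145,375.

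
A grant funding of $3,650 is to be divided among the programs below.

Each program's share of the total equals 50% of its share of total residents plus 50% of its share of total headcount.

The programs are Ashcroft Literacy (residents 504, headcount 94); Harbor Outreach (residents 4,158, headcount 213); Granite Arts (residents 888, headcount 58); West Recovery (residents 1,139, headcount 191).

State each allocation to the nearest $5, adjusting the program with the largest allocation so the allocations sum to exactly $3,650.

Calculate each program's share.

Ashcroft Literacy: $445 · Harbor Outreach: $1,830 · Granite Arts: $435 · West Recovery: $940

Residents total 6,689; headcount total 556.
Combined weights (50% residents + 50% headcount): Ashcroft Literacy 0.1222; Harbor Outreach 0.5024; Granite Arts 0.1185; West Recovery 0.2569.
Unrounded shares: Ashcroft Literacy 446.05; Harbor Outreach 1,833.60; Granite Arts 432.66; West Recovery 937.69.
After rounding ($5): Ashcroft Literacy $445; Harbor Outreach $1,835; Granite Arts $435; West Recovery $940. Sum = $3,655.
Difference $3,650 − $3,655 = −$5 applied to largest allocation (Harbor Outreach): Harbor Outreach becomes $1,830.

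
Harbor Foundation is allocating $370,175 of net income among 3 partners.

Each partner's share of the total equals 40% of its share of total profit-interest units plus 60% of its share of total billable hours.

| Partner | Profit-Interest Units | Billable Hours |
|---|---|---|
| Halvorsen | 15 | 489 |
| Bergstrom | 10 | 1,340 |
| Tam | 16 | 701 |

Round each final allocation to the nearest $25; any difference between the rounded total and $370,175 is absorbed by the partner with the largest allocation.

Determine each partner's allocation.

Profit-interest units total 41; billable hours total 2,530.
Blended shares (40% profit-interest units + 60% billable hours): Halvorsen 0.2623; Bergstrom 0.4153; Tam 0.3223.
Pro-rata amounts: Halvorsen 97,100.55; Bergstrom 153,751.27; Tam 119,323.18.
At nearest $25: Halvorsen $97,100; Bergstrom $153,750; Tam $119,325. Sum = $370,175.
Rounded total matches; no reconciliation needed.

Halvorsen: $97,100; Bergstrom: $153,750; Tam: $119,325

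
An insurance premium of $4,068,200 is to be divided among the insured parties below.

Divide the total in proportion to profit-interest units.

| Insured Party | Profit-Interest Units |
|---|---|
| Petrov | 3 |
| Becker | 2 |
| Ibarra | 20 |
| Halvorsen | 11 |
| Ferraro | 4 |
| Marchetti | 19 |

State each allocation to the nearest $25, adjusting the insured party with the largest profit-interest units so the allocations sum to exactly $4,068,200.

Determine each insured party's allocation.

Combined profit-interest units = 59.
Proportional shares: Petrov 3/59 × $4,068,200 = 206,857.63; Becker 2/59 × $4,068,200 = 137,905.08; Ibarra 20/59 × $4,068,200 = 1,379,050.85; Halvorsen 11/59 × $4,068,200 = 758,477.97; Ferraro 4/59 × $4,068,200 = 275,810.17; Marchetti 19/59 × $4,068,200 = 1,310,098.31.
At nearest $25: Petrov $206,850; Becker $137,900; Ibarra $1,379,050; Halvorsen $758,475; Ferraro $275,800; Marchetti $1,310,100. Sum = $4,068,175.
Difference $4,068,200 − $4,068,175 = +$25 applied to largest profit-interest units (Ibarra): Ibarra becomes $1,379,075.

Petrov: $206,850 | Becker: $137,900 | Ibarra: $1,379,075 | Halvorsen: $758,475 | Ferraro: $275,800 | Marchetti: $1,310,100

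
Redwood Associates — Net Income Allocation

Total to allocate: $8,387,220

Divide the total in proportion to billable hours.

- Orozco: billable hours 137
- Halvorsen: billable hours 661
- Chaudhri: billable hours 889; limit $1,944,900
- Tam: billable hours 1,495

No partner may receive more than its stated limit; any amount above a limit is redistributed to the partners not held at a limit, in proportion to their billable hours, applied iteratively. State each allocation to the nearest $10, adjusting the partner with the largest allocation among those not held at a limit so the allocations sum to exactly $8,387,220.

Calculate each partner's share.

Orozco: $384,910 · Halvorsen: $1,857,120 · Chaudhri: $1,944,900 · Tam: $4,200,290

Sum of billable hours: 3,182.
Proportional shares (ignoring caps): Orozco 361,109.09; Halvorsen 1,742,285.49; Chaudhri 2,343,255.37; Tam 3,940,570.05.
Cap binds for Chaudhri ($1,944,900); remaining pool $6,442,320 reallocated over remaining billable hours 2,293.
Redistributed shares: Orozco 384,909.66 → $384,910; Halvorsen 1,857,118.85 → $1,857,120; Tam 4,200,291.50 → $4,200,290.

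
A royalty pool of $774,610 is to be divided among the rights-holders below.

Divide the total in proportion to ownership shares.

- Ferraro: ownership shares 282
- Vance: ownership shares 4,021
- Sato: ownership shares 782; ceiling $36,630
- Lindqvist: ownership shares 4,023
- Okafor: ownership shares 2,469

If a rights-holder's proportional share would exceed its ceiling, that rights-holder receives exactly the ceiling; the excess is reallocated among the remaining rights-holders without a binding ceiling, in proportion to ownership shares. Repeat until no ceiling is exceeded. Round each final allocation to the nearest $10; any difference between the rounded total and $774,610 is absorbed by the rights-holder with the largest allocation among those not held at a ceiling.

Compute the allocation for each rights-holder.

Ferraro: $19,280 | Vance: $274,890 | Sato: $36,630 | Lindqvist: $275,020 | Okafor: $168,790

Total ownership shares = 11,577.
Unconstrained shares: Ferraro 18,868.45; Vance 269,042.65; Sato 52,323.14; Lindqvist 269,176.47; Okafor 165,199.28.
Held at cap: Sato ($36,630); residual $737,980 reallocated over remaining ownership shares 10,795.
Remaining shares: Ferraro 19,278.40 → $19,280; Vance 274,888.15 → $274,890; Lindqvist 275,024.88 → $275,020; Okafor 168,788.57 → $168,790.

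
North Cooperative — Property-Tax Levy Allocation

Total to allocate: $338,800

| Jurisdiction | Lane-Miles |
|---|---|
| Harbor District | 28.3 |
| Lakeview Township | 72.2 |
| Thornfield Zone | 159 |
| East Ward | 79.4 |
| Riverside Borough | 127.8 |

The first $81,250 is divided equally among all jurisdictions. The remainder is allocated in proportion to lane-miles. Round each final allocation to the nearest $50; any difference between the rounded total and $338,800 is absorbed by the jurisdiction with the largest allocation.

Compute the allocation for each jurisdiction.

Harbor District: $31,850; Lakeview Township: $56,100; Thornfield Zone: $104,000; East Ward: $60,050; Riverside Borough: $86,800

First tranche $81,250 split equally: $16,250 each.
Remainder $257,550 by lane-miles (total 466.7): Harbor District 15,617.45 → $15,600; Lakeview Township 39,843.82 → $39,850; Thornfield Zone 87,744.70 → $87,750; East Ward 43,817.16 → $43,800; Riverside Borough 70,526.87 → $70,550.
Totals: Harbor District $16,250 + $15,600 = $31,850; Lakeview Township $16,250 + $39,850 = $56,100; Thornfield Zone $16,250 + $87,750 = $104,000; East Ward $16,250 + $43,800 = $60,050; Riverside Borough $16,250 + $70,550 = $86,800.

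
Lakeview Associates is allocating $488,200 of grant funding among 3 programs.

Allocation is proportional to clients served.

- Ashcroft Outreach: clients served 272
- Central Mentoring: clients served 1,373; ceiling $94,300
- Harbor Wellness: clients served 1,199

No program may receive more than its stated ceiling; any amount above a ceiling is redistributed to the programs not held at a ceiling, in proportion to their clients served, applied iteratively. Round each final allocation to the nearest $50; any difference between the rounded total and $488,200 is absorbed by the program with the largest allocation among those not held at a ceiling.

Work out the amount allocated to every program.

Combined clients served = 2,844.
Proportional shares (ignoring caps): Ashcroft Outreach 46,691.42; Central Mentoring 235,688.68; Harbor Wellness 205,819.90.
Cap binds for Central Mentoring ($94,300); residual $393,900 reallocated over remaining clients served 1,471.
Redistributed shares: Ashcroft Outreach 72,835.35 → $72,850; Harbor Wellness 321,064.65 → $321,050.

Ashcroft Outreach: $72,850 | Central Mentoring: $94,300 | Harbor Wellness: $321,050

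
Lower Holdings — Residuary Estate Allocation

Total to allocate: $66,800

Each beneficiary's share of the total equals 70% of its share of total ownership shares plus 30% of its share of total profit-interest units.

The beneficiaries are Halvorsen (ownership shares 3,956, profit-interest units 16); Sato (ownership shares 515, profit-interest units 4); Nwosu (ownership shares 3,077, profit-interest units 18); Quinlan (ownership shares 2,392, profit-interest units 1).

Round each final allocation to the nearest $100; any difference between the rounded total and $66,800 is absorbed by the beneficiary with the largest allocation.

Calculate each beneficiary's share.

Ownership shares total 9,940; profit-interest units total 39.
Composite weights (70% ownership shares + 30% profit-interest units): Halvorsen 0.4017; Sato 0.0670; Nwosu 0.3552; Quinlan 0.1761.
Raw shares: Halvorsen 26,831.45; Sato 4,478.06; Nwosu 23,724.13; Quinlan 11,766.35.
After rounding ($100): Halvorsen $26,800; Sato $4,500; Nwosu $23,700; Quinlan $11,800. Sum = $66,800.
No rounding difference to absorb.

Halvorsen: $26,800 | Sato: $4,500 | Nwosu: $23,700 | Quinlan: $11,800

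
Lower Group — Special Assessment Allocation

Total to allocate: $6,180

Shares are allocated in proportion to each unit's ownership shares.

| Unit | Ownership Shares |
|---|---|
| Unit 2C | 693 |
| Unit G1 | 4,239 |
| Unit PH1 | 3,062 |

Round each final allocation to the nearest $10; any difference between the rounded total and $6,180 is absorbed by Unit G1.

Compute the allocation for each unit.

Unit 2C: $540 · Unit G1: $3,270 · Unit PH1: $2,370

Total ownership shares = 7,994.
Pro-rata amounts: Unit 2C 693/7,994 × $6,180 = 535.74; Unit G1 4,239/7,994 × $6,180 = 3,277.09; Unit PH1 3,062/7,994 × $6,180 = 2,367.17.
Rounded to nearest $10: Unit 2C $540; Unit G1 $3,280; Unit PH1 $2,370. Sum = $6,190.
Difference $6,180 − $6,190 = −$10 applied to Unit G1: Unit G1 becomes $3,270.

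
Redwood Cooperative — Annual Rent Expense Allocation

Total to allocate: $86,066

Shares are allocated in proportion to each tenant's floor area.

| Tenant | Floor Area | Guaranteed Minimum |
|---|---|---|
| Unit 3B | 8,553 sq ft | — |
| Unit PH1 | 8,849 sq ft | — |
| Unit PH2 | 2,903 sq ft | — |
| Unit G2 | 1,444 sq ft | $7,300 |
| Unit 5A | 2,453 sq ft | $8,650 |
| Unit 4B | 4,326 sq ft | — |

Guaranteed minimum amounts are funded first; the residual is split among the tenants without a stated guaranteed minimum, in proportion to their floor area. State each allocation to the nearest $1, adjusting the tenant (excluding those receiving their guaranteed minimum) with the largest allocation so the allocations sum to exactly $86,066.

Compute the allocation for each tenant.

Guaranteed amounts: Unit G2 $7,300; Unit 5A $8,650. Balance $70,116.
Balance split over remaining floor area 24,631: Unit 3B 24,347.45 → $24,347; Unit PH1 25,190.06 → $25,190; Unit PH2 8,263.84 → $8,264; Unit 4B 12,314.64 → $12,315.

Unit 3B: $24,347; Unit PH1: $25,190; Unit PH2: $8,264; Unit G2: $7,300; Unit 5A: $8,650; Unit 4B: $12,315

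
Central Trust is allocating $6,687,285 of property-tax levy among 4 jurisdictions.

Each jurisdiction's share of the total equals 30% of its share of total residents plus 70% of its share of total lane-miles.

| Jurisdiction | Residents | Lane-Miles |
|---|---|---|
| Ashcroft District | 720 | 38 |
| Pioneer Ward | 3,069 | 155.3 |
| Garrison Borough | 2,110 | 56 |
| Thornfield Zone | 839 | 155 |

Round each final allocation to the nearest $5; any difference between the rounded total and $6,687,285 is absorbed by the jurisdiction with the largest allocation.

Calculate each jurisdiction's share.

Ashcroft District: $654,350 | Pioneer Ward: $2,711,875 | Garrison Borough: $1,276,620 | Thornfield Zone: $2,044,440

Residents total 6,738; lane-miles total 404.3.
Blended shares (30% residents + 70% lane-miles): Ashcroft District 0.0978; Pioneer Ward 0.4055; Garrison Borough 0.1909; Thornfield Zone 0.3057.
Proportional shares: Ashcroft District 654,348.95; Pioneer Ward 2,711,877.38; Garrison Borough 1,276,619.39; Thornfield Zone 2,044,439.27.
Rounded to nearest $5: Ashcroft District $654,350; Pioneer Ward $2,711,875; Garrison Borough $1,276,620; Thornfield Zone $2,044,440. Sum = $6,687,285.
Sum already equals the total — no adjustment.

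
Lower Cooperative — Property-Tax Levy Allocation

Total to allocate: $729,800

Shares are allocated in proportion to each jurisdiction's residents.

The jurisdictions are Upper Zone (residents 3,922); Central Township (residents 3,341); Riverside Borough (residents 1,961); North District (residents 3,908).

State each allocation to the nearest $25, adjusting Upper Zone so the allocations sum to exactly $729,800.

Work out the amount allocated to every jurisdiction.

Residents total: 13,132.
Proportional shares: Upper Zone 3,922/13,132 × $729,800 = 217,961.89; Central Township 3,341/13,132 × $729,800 = 185,673.30; Riverside Borough 1,961/13,132 × $729,800 = 108,980.95; North District 3,908/13,132 × $729,800 = 217,183.86.
At nearest $25: Upper Zone $217,950; Central Township $185,675; Riverside Borough $108,975; North District $217,175. Sum = $729,775.
Difference $729,800 − $729,775 = +$25 applied to Upper Zone: Upper Zone becomes $217,975.

Upper Zone: $217,975; Central Township: $185,675; Riverside Borough: $108,975; North District: $217,175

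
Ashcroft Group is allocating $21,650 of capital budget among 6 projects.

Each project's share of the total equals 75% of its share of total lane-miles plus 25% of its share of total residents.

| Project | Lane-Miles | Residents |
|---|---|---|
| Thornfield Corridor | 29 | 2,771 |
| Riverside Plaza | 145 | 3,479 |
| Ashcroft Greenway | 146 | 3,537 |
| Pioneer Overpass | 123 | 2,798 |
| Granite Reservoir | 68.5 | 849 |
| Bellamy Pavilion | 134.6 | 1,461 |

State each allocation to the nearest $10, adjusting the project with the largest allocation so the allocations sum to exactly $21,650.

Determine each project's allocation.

Thornfield Corridor: $1,740 · Riverside Plaza: $4,910 · Ashcroft Greenway: $4,950 · Pioneer Overpass: $4,110 · Granite Reservoir: $2,030 · Bellamy Pavilion: $3,910

Totals — lane-miles 646.1, residents 14,895.
Combined weights (75% lane-miles + 25% residents): Thornfield Corridor 0.0802; Riverside Plaza 0.2267; Ashcroft Greenway 0.2288; Pioneer Overpass 0.1897; Granite Reservoir 0.0938; Bellamy Pavilion 0.1808.
Pro-rata amounts: Thornfield Corridor 1,735.73; Riverside Plaza 4,908.26; Ashcroft Greenway 4,954.47; Pioneer Overpass 4,107.91; Granite Reservoir 2,030.02; Bellamy Pavilion 3,913.60.
After rounding ($10): Thornfield Corridor $1,740; Riverside Plaza $4,910; Ashcroft Greenway $4,950; Pioneer Overpass $4,110; Granite Reservoir $2,030; Bellamy Pavilion $3,910. Sum = $21,650.
Rounded total matches; no reconciliation needed.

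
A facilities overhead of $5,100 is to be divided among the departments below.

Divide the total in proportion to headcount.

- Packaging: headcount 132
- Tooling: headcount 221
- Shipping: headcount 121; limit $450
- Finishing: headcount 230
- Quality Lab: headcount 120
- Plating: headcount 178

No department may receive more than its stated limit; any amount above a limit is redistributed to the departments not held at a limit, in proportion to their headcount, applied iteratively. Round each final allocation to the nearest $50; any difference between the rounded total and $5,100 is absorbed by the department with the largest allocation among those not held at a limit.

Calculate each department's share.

Packaging: $700 | Tooling: $1,150 | Shipping: $450 | Finishing: $1,200 | Quality Lab: $650 | Plating: $950

Combined headcount = 1,002.
Pro-rata shares before constraints: Packaging 671.86; Tooling 1,124.85; Shipping 615.87; Finishing 1,170.66; Quality Lab 610.78; Plating 905.99.
Held at cap: Shipping ($450); residual $4,650 reallocated over remaining headcount 881.
Remaining shares: Packaging 696.71 → $700; Tooling 1,166.46 → $1,150; Finishing 1,213.96 → $1,200; Quality Lab 633.37 → $650; Plating 939.50 → $950.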